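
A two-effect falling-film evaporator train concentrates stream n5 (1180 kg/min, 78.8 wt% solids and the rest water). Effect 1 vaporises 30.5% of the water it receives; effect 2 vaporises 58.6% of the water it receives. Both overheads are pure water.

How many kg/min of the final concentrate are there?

1002 kg/min

water in feed = 1180×0.212 = 250.16 kg/min.
After stage 1: water left = (1−0.305)×250.16 = 173.86; stream total = 1103.7 kg/min.
After stage 2: water left = (1−0.586)×173.86 = 71.979; final concentrate = 1001.8 kg/min.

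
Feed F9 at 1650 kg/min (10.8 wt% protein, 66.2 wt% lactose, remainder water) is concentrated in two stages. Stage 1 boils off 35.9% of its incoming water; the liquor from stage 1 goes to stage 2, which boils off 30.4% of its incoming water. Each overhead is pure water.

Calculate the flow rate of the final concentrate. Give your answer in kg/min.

water in feed = 1650×0.230 = 379.5 kg/min.
After stage 1: water left = (1−0.359)×379.5 = 243.26; stream total = 1513.8 kg/min.
After stage 2: water left = (1−0.304)×243.26 = 169.31; final concentrate = 1439.8 kg/min.

1440 kg/min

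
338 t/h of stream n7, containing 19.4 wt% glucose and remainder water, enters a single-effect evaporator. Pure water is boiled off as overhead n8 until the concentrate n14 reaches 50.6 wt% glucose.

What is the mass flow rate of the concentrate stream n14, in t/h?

glucose is conserved: 338×0.194 = 65.572 t/h all reports to the concentrate.
Concentrate = 65.572/(target fraction) = 129.59 t/h.

129.6 t/h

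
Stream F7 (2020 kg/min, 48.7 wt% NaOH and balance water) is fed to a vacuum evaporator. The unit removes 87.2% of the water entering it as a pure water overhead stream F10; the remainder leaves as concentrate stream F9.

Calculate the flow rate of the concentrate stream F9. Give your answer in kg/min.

water entering = 2020×0.513 = 1036.3 kg/min; overhead removed = 0.872×1036.3 = 903.62 kg/min.
Concentrate = 2020 − 903.62 = 1116.4 kg/min.

1116 kg/min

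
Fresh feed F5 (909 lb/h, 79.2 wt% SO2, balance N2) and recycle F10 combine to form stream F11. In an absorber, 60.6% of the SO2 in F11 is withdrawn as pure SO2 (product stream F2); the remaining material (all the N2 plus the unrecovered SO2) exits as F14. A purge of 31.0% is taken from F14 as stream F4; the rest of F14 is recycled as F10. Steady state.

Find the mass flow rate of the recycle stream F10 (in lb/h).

N2 enters only via F5 and leaves only via the purge: 909×0.208 = 0.310×(N2 in F14), and the absorber passes all N2, so N2 in F11 = N2 in F14 = 609.91 lb/h.
SO2 in F11: m_A = 909×0.792 + (1−0.310)·(1−0.606)·m_A, so m_A = 719.93/0.7281 = 988.72 lb/h.
F14 = (1−0.606)×988.72 + 609.91 = 999.47 lb/h.
Recycle F10 = (1−0.310)×999.47 = 689.63 lb/h.

689.6 lb/h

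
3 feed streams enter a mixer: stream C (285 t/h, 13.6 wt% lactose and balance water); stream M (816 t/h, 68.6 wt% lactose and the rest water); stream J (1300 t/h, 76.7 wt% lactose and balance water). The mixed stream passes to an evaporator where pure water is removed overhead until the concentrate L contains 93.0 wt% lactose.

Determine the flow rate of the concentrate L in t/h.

1716 t/h

lactose entering = 285×0.136 + 816×0.686 + 1300×0.767 = 1595.6 t/h.
All lactose reports to L, so L = 1595.6/0.930 = 1715.7 t/h.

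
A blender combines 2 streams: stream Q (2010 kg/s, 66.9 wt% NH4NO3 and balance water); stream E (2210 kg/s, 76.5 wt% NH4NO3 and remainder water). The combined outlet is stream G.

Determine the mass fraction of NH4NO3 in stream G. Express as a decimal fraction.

0.719

Total flow out = 2010 + 2210 = 4220 kg/s.
NH4NO3 in = 2010×0.669 + 2210×0.765 = 3035.3 kg/s.
NH4NO3 mass fraction in G = 3035.3/4220 = 0.719.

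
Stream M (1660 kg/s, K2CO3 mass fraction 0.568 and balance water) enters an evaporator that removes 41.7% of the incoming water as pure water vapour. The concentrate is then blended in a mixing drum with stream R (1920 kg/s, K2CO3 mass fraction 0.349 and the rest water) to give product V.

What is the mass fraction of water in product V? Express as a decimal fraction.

Vapour removed = 0.417×0.432×1660 = 299.04 kg/s; concentrate = 1361 kg/s.
water reaching the mixer = 418.08 (from concentrate) + 1920×0.651 = 1668 kg/s.
Product flow = 1361 + 1920 = 3281 kg/s; water fraction = 0.508.

0.508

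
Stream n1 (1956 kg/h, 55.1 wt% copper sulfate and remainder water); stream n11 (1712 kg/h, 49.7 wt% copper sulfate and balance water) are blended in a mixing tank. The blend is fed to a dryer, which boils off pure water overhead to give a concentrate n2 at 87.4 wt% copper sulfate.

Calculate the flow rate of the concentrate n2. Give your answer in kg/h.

copper sulfate entering = 1956×0.551 + 1712×0.497 = 1928.6 kg/h.
All copper sulfate reports to n2, so n2 = 1928.6/0.874 = 2206.7 kg/h.

2207 kg/h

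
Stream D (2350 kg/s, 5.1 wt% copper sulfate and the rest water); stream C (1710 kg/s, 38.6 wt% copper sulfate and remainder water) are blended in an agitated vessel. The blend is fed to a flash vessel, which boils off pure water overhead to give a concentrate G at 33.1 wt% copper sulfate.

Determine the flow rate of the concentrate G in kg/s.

2356 kg/s

copper sulfate entering = 2350×0.051 + 1710×0.386 = 779.91 kg/s.
All copper sulfate reports to G, so G = 779.91/0.331 = 2356.2 kg/s.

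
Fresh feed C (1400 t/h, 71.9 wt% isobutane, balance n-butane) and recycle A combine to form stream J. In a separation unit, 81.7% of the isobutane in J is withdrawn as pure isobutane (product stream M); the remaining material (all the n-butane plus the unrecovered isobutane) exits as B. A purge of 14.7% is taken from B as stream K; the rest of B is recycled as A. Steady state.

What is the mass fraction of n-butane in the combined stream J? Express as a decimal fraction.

0.692

n-butane enters only via C and leaves only via the purge: 1400×0.281 = 0.147×(n-butane in B), and the separation unit passes all n-butane, so n-butane in J = n-butane in B = 2676.2 t/h.
isobutane in J: m_A = 1400×0.719 + (1−0.147)·(1−0.817)·m_A, so m_A = 1006.6/0.8439 = 1192.8 t/h.
J = 1192.8 + 2676.2 = 3869 t/h.
n-butane fraction in J = 2676.2/3869 = 0.692.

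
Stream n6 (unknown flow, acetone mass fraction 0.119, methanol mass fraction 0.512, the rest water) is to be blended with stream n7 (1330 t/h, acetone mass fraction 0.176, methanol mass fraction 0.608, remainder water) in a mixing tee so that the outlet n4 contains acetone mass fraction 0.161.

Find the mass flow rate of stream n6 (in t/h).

475 t/h

Let n6 be the unknown flow. Total out = 1330 + n6.
acetone balance: 234.08 + 0.119·n6 = 0.161·(1330 + n6)
(0.119 − 0.161)·n6 = 0.161×1330 − 234.08 = -19.95
n6 = -19.95 / -0.042 = 475 t/h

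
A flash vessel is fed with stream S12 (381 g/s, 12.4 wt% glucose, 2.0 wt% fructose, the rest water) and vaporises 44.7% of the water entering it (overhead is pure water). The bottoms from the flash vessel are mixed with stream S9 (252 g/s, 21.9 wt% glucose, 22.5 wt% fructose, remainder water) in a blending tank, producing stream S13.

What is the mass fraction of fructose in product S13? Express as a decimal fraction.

0.132

Vapour removed = 0.447×0.856×381 = 145.78 g/s; concentrate = 235.22 g/s.
fructose reaching the mixer = 7.62 (from concentrate) + 252×0.225 = 64.32 g/s.
Product flow = 235.22 + 252 = 487.22 g/s; fructose fraction = 0.132.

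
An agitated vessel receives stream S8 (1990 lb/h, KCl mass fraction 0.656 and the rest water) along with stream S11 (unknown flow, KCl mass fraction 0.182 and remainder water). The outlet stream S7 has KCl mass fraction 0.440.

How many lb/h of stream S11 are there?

Let S11 be the unknown flow. Total out = 1990 + S11.
KCl balance: 1305.4 + 0.182·S11 = 0.440·(1990 + S11)
(0.182 − 0.440)·S11 = 0.440×1990 − 1305.4 = -429.84
S11 = -429.84 / -0.258 = 1666 lb/h

1666 lb/h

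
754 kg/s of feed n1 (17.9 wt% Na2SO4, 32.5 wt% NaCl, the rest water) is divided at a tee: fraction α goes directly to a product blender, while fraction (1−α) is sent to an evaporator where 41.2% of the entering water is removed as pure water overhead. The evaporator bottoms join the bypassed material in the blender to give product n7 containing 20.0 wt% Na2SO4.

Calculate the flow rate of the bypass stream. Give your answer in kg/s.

366.6 kg/s

All 754×0.179 = 134.97 kg/s of Na2SO4 reaches n7, so n7 = 134.97/0.200 = 674.83 kg/s and vapour = 79.17 kg/s.
The evaporator receives (1−α)·754 of feed at 0.496 water and removes 0.412 of that water:
0.412×0.496×(1−α)×754 = 79.17
(1−α) = 79.17/154.08 = 0.5138;  α = 0.4862.
Bypass flow = 0.4862×754 = 366.58 kg/s.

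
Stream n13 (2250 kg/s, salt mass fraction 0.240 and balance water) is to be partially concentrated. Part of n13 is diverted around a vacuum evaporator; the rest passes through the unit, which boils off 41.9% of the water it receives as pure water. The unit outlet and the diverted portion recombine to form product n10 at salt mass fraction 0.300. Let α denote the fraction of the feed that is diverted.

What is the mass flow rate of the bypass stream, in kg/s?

836.9 kg/s

All 2250×0.240 = 540 kg/s of salt reaches n10, so n10 = 540/0.300 = 1800 kg/s and vapour = 450 kg/s.
The evaporator receives (1−α)·2250 of feed at 0.760 water and removes 0.419 of that water:
0.419×0.760×(1−α)×2250 = 450
(1−α) = 450/716.49 = 0.6281;  α = 0.3719.
Bypass flow = 0.3719×2250 = 836.86 kg/s.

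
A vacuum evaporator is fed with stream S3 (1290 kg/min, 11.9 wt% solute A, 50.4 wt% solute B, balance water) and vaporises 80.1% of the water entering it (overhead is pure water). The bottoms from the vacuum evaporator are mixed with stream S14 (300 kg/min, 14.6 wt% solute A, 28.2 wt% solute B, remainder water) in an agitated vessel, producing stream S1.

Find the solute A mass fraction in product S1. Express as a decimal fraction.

Vapour removed = 0.801×0.377×1290 = 389.55 kg/min; concentrate = 900.45 kg/min.
solute A reaching the mixer = 153.51 (from concentrate) + 300×0.146 = 197.31 kg/min.
Product flow = 900.45 + 300 = 1200.4 kg/min; solute A fraction = 0.164.

0.164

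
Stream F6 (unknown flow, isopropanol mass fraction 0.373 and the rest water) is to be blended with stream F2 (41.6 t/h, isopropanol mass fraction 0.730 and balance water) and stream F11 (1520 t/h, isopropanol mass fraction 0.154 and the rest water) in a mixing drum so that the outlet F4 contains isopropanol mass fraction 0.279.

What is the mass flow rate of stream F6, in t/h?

1822 t/h

Let F6 be the unknown flow. Total out = 1561.6 + F6.
isopropanol balance: 264.45 + 0.373·F6 = 0.279·(1561.6 + F6)
(0.373 − 0.279)·F6 = 0.279×1561.6 − 264.45 = 171.24
F6 = 171.24 / 0.094 = 1821.7 t/h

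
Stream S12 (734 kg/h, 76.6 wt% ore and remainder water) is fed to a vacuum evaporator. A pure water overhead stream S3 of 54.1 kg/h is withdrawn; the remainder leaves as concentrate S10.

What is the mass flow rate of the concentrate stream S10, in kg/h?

679.9 kg/h

Concentrate = 734 − 54.1 = 679.9 kg/h.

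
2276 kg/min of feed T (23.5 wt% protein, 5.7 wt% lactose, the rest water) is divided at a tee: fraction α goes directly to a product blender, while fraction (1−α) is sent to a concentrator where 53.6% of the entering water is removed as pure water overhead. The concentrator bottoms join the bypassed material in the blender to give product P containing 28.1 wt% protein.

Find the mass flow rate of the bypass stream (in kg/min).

All 2276×0.235 = 534.86 kg/min of protein reaches P, so P = 534.86/0.281 = 1903.4 kg/min and vapour = 372.58 kg/min.
The evaporator receives (1−α)·2276 of feed at 0.708 water and removes 0.536 of that water:
0.536×0.708×(1−α)×2276 = 372.58
(1−α) = 372.58/863.71 = 0.4314;  α = 0.5686.
Bypass flow = 0.5686×2276 = 1294.2 kg/min.

1294 kg/min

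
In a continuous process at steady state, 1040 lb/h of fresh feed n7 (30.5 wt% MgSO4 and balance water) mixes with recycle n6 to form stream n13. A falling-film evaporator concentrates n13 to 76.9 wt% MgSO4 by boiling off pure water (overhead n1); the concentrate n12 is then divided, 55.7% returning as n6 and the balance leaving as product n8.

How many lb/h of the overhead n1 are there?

627.5 lb/h

Overall MgSO4 balance (none leaves overhead): MgSO4 in fresh feed = MgSO4 in product, i.e. 1040×0.305 = (1−0.557)·n12·0.769.
n12 = 317.2/(0.769×0.443) = 931.11 lb/h.
Recycle n6 = 0.557×931.11 = 518.63 lb/h.
Combined feed n13 = 1040 + 518.63 = 1558.6 lb/h.
Overhead n1 = n13 − n12 = 1558.6 − 931.11 = 627.52 lb/h.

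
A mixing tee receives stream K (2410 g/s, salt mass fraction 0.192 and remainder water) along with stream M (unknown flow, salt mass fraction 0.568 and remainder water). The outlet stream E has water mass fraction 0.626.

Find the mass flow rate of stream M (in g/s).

2261 g/s

Let M be the unknown flow. Total out = 2410 + M.
water balance: 1947.3 + 0.432·M = 0.626·(2410 + M)
(0.432 − 0.626)·M = 0.626×2410 − 1947.3 = -438.62
M = -438.62 / -0.194 = 2260.9 g/s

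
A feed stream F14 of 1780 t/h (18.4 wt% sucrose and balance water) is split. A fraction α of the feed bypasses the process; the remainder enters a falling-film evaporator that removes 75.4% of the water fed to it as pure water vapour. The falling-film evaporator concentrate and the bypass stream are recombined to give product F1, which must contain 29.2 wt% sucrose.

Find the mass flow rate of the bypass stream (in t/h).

710 t/h

All 1780×0.184 = 327.52 t/h of sucrose reaches F1, so F1 = 327.52/0.292 = 1121.6 t/h and vapour = 658.36 t/h.
The evaporator receives (1−α)·1780 of feed at 0.816 water and removes 0.754 of that water:
0.754×0.816×(1−α)×1780 = 658.36
(1−α) = 658.36/1095.2 = 0.6011;  α = 0.3989.
Bypass flow = 0.3989×1780 = 709.96 t/h.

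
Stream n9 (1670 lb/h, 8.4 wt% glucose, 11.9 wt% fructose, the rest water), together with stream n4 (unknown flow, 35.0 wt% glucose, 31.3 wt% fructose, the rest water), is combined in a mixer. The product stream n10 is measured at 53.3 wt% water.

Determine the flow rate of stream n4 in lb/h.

Let n4 be the unknown flow. Total out = 1670 + n4.
water balance: 1331 + 0.337·n4 = 0.533·(1670 + n4)
(0.337 − 0.533)·n4 = 0.533×1670 − 1331 = -440.88
n4 = -440.88 / -0.196 = 2249.4 lb/h

2249 lb/h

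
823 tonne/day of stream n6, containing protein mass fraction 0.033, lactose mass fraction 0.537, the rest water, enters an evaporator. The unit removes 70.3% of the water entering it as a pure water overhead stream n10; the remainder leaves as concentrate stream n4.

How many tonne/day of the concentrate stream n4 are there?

574.2 tonne/day

water entering = 823×0.430 = 353.89 tonne/day; overhead removed = 0.703×353.89 = 248.78 tonne/day.
Concentrate = 823 − 248.78 = 574.22 tonne/day.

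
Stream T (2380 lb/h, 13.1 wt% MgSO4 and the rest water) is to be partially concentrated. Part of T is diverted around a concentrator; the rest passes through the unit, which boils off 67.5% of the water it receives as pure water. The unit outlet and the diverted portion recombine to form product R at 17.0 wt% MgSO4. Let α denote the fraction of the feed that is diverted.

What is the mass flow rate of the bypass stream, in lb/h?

1449 lb/h

All 2380×0.131 = 311.78 lb/h of MgSO4 reaches R, so R = 311.78/0.170 = 1834 lb/h and vapour = 546 lb/h.
The evaporator receives (1−α)·2380 of feed at 0.869 water and removes 0.675 of that water:
0.675×0.869×(1−α)×2380 = 546
(1−α) = 546/1396 = 0.3911;  α = 0.6089.
Bypass flow = 0.6089×2380 = 1449.2 lb/h.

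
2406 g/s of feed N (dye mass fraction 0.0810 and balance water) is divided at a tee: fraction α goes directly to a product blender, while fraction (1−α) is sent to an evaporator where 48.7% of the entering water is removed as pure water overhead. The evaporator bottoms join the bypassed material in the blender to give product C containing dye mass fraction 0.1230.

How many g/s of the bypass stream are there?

All 2406×0.081 = 194.89 g/s of dye reaches C, so C = 194.89/0.123 = 1584.4 g/s and vapour = 821.56 g/s.
The evaporator receives (1−α)·2406 of feed at 0.919 water and removes 0.487 of that water:
0.487×0.919×(1−α)×2406 = 821.56
(1−α) = 821.56/1076.8 = 0.7630;  α = 0.2370.
Bypass flow = 0.2370×2406 = 570.33 g/s.

570.3 g/s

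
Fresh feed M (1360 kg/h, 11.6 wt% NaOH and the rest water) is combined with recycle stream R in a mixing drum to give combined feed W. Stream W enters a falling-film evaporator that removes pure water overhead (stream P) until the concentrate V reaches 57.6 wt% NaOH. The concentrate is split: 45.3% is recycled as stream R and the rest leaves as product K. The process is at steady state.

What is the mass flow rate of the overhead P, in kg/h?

1086 kg/h

Overall NaOH balance (none leaves overhead): NaOH in fresh feed = NaOH in product, i.e. 1360×0.116 = (1−0.453)·V·0.576.
V = 157.76/(0.576×0.547) = 500.71 kg/h.
Recycle R = 0.453×500.71 = 226.82 kg/h.
Combined feed W = 1360 + 226.82 = 1586.8 kg/h.
Overhead P = W − V = 1586.8 − 500.71 = 1086.1 kg/h.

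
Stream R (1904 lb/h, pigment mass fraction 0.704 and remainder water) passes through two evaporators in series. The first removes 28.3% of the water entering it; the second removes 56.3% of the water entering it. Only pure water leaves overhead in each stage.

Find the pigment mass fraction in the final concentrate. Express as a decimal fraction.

water in feed = 1904×0.296 = 563.58 lb/h.
After stage 1: water left = (1−0.283)×563.58 = 404.09; stream total = 1744.5 lb/h.
After stage 2: water left = (1−0.563)×404.09 = 176.59; final concentrate = 1517 lb/h.
pigment fraction = 1340.4/1517 = 0.884.

0.884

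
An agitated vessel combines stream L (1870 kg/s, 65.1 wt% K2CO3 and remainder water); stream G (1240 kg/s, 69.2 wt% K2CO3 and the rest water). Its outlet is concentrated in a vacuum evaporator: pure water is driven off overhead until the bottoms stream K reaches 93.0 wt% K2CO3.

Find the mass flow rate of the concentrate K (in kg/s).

2232 kg/s

K2CO3 entering = 1870×0.651 + 1240×0.692 = 2075.4 kg/s.
All K2CO3 reports to K, so K = 2075.4/0.930 = 2231.7 kg/s.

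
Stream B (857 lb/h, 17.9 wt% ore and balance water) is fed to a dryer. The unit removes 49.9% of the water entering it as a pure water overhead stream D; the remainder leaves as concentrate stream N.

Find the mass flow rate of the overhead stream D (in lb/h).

351.1 lb/h

water entering = 857×0.821 = 703.6 lb/h; overhead removed = 0.499×703.6 = 351.09 lb/h.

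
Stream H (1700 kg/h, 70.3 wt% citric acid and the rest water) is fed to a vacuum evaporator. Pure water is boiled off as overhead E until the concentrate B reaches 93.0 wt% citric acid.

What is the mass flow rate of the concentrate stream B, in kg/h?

1285 kg/h

citric acid is conserved: 1700×0.703 = 1195.1 kg/h all reports to the concentrate.
Concentrate = 1195.1/(target fraction) = 1285.1 kg/h.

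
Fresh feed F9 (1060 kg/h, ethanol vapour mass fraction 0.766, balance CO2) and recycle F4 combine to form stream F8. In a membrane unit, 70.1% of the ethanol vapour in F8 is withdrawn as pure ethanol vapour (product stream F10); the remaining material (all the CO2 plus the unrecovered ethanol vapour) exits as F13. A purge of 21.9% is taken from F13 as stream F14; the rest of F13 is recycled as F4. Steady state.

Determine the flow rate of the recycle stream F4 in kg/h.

CO2 enters only via F9 and leaves only via the purge: 1060×0.234 = 0.219×(CO2 in F13), and the membrane unit passes all CO2, so CO2 in F8 = CO2 in F13 = 1132.6 kg/h.
ethanol vapour in F8: m_A = 1060×0.766 + (1−0.219)·(1−0.701)·m_A, so m_A = 811.96/0.7665 = 1059.3 kg/h.
F13 = (1−0.701)×1059.3 + 1132.6 = 1449.3 kg/h.
Recycle F4 = (1−0.219)×1449.3 = 1131.9 kg/h.

1132 kg/h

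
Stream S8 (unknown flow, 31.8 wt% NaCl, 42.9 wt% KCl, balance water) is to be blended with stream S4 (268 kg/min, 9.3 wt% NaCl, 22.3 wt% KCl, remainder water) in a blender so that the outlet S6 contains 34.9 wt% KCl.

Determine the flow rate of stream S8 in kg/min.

422.1 kg/min

Let S8 be the unknown flow. Total out = 268 + S8.
KCl balance: 59.764 + 0.429·S8 = 0.349·(268 + S8)
(0.429 − 0.349)·S8 = 0.349×268 − 59.764 = 33.768
S8 = 33.768 / 0.080 = 422.1 kg/min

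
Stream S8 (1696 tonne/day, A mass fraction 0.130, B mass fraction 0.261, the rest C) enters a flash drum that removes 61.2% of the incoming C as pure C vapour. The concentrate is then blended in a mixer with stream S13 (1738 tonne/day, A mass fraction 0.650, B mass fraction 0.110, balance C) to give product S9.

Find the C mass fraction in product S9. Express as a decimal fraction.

0.292

Vapour removed = 0.612×0.609×1696 = 632.11 tonne/day; concentrate = 1063.9 tonne/day.
C reaching the mixer = 400.75 (from concentrate) + 1738×0.240 = 817.87 tonne/day.
Product flow = 1063.9 + 1738 = 2801.9 tonne/day; C fraction = 0.292.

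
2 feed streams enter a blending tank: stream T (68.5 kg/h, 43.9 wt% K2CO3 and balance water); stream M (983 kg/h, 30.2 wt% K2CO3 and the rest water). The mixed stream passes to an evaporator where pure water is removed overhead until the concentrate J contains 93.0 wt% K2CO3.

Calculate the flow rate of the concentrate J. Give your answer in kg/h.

351.5 kg/h

K2CO3 entering = 68.5×0.439 + 983×0.302 = 326.94 kg/h.
All K2CO3 reports to J, so J = 326.94/0.930 = 351.55 kg/h.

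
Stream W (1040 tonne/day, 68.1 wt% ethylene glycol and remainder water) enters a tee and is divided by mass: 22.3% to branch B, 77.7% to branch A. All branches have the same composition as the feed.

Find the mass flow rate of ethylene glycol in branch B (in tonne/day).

Branch B total = 0.223×1040 = 231.92 tonne/day.
ethylene glycol in B = 0.681×231.92 = 157.94 tonne/day.

157.9 tonne/day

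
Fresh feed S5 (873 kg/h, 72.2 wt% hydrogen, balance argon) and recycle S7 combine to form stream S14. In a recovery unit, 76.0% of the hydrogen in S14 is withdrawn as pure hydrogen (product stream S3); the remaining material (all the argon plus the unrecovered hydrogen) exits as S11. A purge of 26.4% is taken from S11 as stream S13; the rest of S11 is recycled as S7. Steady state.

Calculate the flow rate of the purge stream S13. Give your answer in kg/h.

291.2 kg/h

argon enters only via S5 and leaves only via the purge: 873×0.278 = 0.264×(argon in S11), and the recovery unit passes all argon, so argon in S14 = argon in S11 = 919.3 kg/h.
hydrogen in S14: m_A = 873×0.722 + (1−0.264)·(1−0.760)·m_A, so m_A = 630.31/0.8234 = 765.53 kg/h.
S11 = (1−0.760)×765.53 + 919.3 = 1103 kg/h.
Purge S13 = 0.264×1103 = 291.2 kg/h.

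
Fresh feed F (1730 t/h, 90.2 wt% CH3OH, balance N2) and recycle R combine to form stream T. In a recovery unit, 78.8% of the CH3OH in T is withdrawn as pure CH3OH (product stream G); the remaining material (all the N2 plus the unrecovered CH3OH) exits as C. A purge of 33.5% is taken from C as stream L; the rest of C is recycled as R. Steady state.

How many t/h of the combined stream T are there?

2323 t/h

N2 enters only via F and leaves only via the purge: 1730×0.098 = 0.335×(N2 in C), and the recovery unit passes all N2, so N2 in T = N2 in C = 506.09 t/h.
CH3OH in T: m_A = 1730×0.902 + (1−0.335)·(1−0.788)·m_A, so m_A = 1560.5/0.8590 = 1816.6 t/h.
T = 1816.6 + 506.09 = 2322.6 t/h.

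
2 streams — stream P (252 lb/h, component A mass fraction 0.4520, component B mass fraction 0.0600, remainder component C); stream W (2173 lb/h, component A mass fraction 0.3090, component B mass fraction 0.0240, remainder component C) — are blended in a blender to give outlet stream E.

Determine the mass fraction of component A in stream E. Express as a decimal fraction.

Total flow out = 252 + 2173 = 2425 lb/h.
component A in = 252×0.452 + 2173×0.309 = 785.36 lb/h.
component A mass fraction in E = 785.36/2425 = 0.3239.

0.3239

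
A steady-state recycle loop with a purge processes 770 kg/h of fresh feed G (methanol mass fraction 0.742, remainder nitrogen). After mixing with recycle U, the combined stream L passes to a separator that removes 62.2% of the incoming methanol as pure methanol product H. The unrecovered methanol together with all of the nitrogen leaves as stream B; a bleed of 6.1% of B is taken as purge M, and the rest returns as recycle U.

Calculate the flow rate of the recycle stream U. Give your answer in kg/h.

3372 kg/h

nitrogen enters only via G and leaves only via the purge: 770×0.258 = 0.061×(nitrogen in B), and the separator passes all nitrogen, so nitrogen in L = nitrogen in B = 3256.7 kg/h.
methanol in L: m_A = 770×0.742 + (1−0.061)·(1−0.622)·m_A, so m_A = 571.34/0.6451 = 885.72 kg/h.
B = (1−0.622)×885.72 + 3256.7 = 3591.5 kg/h.
Recycle U = (1−0.061)×3591.5 = 3372.4 kg/h.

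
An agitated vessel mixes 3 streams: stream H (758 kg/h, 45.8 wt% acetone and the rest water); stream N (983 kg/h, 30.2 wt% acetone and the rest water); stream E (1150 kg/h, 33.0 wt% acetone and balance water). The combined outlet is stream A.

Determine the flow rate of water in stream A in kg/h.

1867 kg/h

water out = water in = 758×0.542 + 983×0.698 + 1150×0.670 = 1867.5 kg/h.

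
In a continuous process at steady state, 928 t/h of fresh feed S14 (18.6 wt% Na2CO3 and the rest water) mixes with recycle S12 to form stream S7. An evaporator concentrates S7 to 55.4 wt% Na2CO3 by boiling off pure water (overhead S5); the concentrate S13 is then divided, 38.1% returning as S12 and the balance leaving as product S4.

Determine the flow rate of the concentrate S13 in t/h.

503.3 t/h

Overall Na2CO3 balance (none leaves overhead): Na2CO3 in fresh feed = Na2CO3 in product, i.e. 928×0.186 = (1−0.381)·S13·0.554.
S13 = 172.61/(0.554×0.619) = 503.34 t/h.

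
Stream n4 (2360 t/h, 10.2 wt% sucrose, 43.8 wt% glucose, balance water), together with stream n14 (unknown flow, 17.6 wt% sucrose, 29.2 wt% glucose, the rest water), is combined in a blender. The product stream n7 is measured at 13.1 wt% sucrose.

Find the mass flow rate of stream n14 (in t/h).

Let n14 be the unknown flow. Total out = 2360 + n14.
sucrose balance: 240.72 + 0.176·n14 = 0.131·(2360 + n14)
(0.176 − 0.131)·n14 = 0.131×2360 − 240.72 = 68.44
n14 = 68.44 / 0.045 = 1520.9 t/h

1521 t/h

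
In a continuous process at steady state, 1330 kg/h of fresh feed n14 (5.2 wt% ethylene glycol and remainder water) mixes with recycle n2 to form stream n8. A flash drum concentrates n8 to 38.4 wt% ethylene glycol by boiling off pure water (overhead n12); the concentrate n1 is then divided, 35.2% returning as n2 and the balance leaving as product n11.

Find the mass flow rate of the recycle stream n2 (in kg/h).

Overall ethylene glycol balance (none leaves overhead): ethylene glycol in fresh feed = ethylene glycol in product, i.e. 1330×0.052 = (1−0.352)·n1·0.384.
n1 = 69.16/(0.384×0.648) = 277.94 kg/h.
Recycle n2 = 0.352×277.94 = 97.834 kg/h.

97.83 kg/h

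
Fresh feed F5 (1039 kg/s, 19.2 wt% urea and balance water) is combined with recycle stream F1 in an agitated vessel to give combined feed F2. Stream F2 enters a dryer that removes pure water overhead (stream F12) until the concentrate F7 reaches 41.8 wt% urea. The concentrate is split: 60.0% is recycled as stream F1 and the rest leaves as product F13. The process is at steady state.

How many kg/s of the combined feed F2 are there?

1755 kg/s

Overall urea balance (none leaves overhead): urea in fresh feed = urea in product, i.e. 1039×0.192 = (1−0.600)·F7·0.418.
F7 = 199.49/(0.418×0.400) = 1193.1 kg/s.
Recycle F1 = 0.600×1193.1 = 715.87 kg/s.
Combined feed F2 = 1039 + 715.87 = 1754.9 kg/s.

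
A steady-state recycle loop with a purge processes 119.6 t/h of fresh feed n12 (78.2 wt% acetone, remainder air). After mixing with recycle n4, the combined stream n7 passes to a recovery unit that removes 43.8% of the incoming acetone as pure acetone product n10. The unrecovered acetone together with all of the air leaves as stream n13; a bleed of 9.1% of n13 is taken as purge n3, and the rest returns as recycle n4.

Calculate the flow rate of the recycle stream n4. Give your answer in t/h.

air enters only via n12 and leaves only via the purge: 119.6×0.218 = 0.091×(air in n13), and the recovery unit passes all air, so air in n7 = air in n13 = 286.51 t/h.
acetone in n7: m_A = 119.6×0.782 + (1−0.091)·(1−0.438)·m_A, so m_A = 93.527/0.4891 = 191.21 t/h.
n13 = (1−0.438)×191.21 + 286.51 = 393.97 t/h.
Recycle n4 = (1−0.091)×393.97 = 358.12 t/h.

358.1 t/h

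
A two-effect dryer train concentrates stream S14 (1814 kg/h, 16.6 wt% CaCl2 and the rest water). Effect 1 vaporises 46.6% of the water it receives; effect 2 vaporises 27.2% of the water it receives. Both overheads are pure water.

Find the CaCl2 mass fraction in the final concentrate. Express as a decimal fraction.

water in feed = 1814×0.834 = 1512.9 kg/h.
After stage 1: water left = (1−0.466)×1512.9 = 807.88; stream total = 1109 kg/h.
After stage 2: water left = (1−0.272)×807.88 = 588.13; final concentrate = 889.26 kg/h.
CaCl2 fraction = 301.12/889.26 = 0.3386.

0.3386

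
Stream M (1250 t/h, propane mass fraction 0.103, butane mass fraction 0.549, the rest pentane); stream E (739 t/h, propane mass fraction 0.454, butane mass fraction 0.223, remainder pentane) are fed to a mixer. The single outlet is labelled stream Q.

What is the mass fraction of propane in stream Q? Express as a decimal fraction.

Total flow out = 1250 + 739 = 1989 t/h.
propane in = 1250×0.103 + 739×0.454 = 464.26 t/h.
propane mass fraction in Q = 464.26/1989 = 0.233.

0.233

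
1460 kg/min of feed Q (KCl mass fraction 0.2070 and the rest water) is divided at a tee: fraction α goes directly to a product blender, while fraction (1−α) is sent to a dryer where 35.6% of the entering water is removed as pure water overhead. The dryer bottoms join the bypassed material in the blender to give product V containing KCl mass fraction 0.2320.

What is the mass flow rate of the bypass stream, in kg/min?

902.7 kg/min

All 1460×0.207 = 302.22 kg/min of KCl reaches V, so V = 302.22/0.232 = 1302.7 kg/min and vapour = 157.33 kg/min.
The evaporator receives (1−α)·1460 of feed at 0.793 water and removes 0.356 of that water:
0.356×0.793×(1−α)×1460 = 157.33
(1−α) = 157.33/412.17 = 0.3817;  α = 0.6183.
Bypass flow = 0.6183×1460 = 902.71 kg/min.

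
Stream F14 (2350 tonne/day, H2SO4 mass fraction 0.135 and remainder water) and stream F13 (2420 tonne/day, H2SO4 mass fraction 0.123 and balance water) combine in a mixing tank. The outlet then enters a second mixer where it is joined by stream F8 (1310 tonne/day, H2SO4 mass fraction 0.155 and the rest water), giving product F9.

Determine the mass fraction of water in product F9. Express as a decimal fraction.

Overall, product flow = 6080 tonne/day.
water in = 2350×0.865 + 2420×0.877 + 1310×0.845 = 5262 tonne/day.
water fraction in F9 = 0.865.

0.865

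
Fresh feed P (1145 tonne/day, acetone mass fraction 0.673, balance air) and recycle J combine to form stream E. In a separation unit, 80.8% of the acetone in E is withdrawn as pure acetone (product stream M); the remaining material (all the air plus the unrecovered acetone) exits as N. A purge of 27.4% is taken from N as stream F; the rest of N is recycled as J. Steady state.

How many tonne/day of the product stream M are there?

723.5 tonne/day

acetone in E: m_A = 1145×0.673 + (1−0.274)·(1−0.808)·m_A, so m_A = 770.59/0.8606 = 895.4 tonne/day.
Product M = 0.808×895.4 = 723.48 tonne/day.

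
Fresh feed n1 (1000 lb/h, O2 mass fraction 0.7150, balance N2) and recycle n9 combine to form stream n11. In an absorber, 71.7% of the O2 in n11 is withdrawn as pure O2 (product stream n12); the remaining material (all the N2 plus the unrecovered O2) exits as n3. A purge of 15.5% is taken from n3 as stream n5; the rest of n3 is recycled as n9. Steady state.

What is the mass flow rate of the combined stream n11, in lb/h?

2778 lb/h

N2 enters only via n1 and leaves only via the purge: 1000×0.285 = 0.155×(N2 in n3), and the absorber passes all N2, so N2 in n11 = N2 in n3 = 1838.7 lb/h.
O2 in n11: m_A = 1000×0.715 + (1−0.155)·(1−0.717)·m_A, so m_A = 715/0.7609 = 939.72 lb/h.
n11 = 939.72 + 1838.7 = 2778.4 lb/h.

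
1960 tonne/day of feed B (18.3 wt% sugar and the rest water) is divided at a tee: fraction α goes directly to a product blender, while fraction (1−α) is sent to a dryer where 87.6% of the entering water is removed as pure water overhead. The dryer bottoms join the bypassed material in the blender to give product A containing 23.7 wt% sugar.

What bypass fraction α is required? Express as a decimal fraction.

0.682

All 1960×0.183 = 358.68 tonne/day of sugar reaches A, so A = 358.68/0.237 = 1513.4 tonne/day and vapour = 446.58 tonne/day.
The evaporator receives (1−α)·1960 of feed at 0.817 water and removes 0.876 of that water:
0.876×0.817×(1−α)×1960 = 446.58
(1−α) = 446.58/1402.8 = 0.3184;  α = 0.6816.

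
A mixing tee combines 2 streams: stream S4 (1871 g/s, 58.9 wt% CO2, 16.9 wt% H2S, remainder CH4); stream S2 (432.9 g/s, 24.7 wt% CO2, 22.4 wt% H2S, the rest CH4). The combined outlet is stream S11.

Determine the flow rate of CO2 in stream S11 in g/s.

CO2 out = CO2 in = 1871×0.589 + 432.9×0.247 = 1208.9 g/s.

1209 g/s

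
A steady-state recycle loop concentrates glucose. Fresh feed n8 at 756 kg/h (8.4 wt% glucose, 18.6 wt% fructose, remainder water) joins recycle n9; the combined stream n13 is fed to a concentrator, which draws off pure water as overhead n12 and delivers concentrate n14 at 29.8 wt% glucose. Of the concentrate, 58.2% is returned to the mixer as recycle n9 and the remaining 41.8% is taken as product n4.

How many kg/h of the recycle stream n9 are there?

Overall glucose balance (none leaves overhead): glucose in fresh feed = glucose in product, i.e. 756×0.084 = (1−0.582)·n14·0.298.
n14 = 63.504/(0.298×0.418) = 509.81 kg/h.
Recycle n9 = 0.582×509.81 = 296.71 kg/h.

296.7 kg/h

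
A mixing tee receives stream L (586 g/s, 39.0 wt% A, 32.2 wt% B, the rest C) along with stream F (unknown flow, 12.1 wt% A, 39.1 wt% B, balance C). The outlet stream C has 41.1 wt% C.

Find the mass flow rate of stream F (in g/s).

936.1 g/s

Let F be the unknown flow. Total out = 586 + F.
C balance: 168.77 + 0.488·F = 0.411·(586 + F)
(0.488 − 0.411)·F = 0.411×586 − 168.77 = 72.078
F = 72.078 / 0.077 = 936.08 g/s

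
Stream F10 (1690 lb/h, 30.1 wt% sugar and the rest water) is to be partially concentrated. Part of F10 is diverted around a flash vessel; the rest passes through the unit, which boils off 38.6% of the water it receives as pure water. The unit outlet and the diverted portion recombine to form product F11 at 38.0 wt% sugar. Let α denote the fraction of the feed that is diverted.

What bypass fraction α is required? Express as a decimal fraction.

0.229

All 1690×0.301 = 508.69 lb/h of sugar reaches F11, so F11 = 508.69/0.380 = 1338.7 lb/h and vapour = 351.34 lb/h.
The evaporator receives (1−α)·1690 of feed at 0.699 water and removes 0.386 of that water:
0.386×0.699×(1−α)×1690 = 351.34
(1−α) = 351.34/455.99 = 0.7705;  α = 0.2295.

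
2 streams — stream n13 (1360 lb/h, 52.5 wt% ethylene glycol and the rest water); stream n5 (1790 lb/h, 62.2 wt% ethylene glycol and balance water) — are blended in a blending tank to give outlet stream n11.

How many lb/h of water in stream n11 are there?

1323 lb/h

water out = water in = 1360×0.475 + 1790×0.378 = 1322.6 lb/h.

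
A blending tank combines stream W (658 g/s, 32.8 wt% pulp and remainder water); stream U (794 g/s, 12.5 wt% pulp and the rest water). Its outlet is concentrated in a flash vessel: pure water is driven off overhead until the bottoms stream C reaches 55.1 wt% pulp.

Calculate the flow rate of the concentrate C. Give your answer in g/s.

571.8 g/s

pulp entering = 658×0.328 + 794×0.125 = 315.07 g/s.
All pulp reports to C, so C = 315.07/0.551 = 571.82 g/s.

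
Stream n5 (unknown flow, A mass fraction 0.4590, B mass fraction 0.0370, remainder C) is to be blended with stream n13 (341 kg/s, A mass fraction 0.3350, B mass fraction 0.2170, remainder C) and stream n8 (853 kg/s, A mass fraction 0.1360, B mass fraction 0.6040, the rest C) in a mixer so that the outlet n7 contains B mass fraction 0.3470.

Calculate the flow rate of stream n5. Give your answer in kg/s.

Let n5 be the unknown flow. Total out = 1194 + n5.
B balance: 589.21 + 0.037·n5 = 0.347·(1194 + n5)
(0.037 − 0.347)·n5 = 0.347×1194 − 589.21 = -174.89
n5 = -174.89 / -0.310 = 564.16 kg/s

564.2 kg/s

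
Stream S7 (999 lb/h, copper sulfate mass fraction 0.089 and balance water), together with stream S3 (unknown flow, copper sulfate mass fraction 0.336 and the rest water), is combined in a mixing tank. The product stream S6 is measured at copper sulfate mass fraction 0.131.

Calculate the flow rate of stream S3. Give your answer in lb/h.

204.7 lb/h

Let S3 be the unknown flow. Total out = 999 + S3.
copper sulfate balance: 88.911 + 0.336·S3 = 0.131·(999 + S3)
(0.336 − 0.131)·S3 = 0.131×999 − 88.911 = 41.958
S3 = 41.958 / 0.205 = 204.67 lb/h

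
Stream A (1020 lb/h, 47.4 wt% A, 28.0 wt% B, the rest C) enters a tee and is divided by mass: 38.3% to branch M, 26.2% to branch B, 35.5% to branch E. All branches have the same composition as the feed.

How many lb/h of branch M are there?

390.7 lb/h

Branch M flow = 0.383×1020 = 390.66 lb/h.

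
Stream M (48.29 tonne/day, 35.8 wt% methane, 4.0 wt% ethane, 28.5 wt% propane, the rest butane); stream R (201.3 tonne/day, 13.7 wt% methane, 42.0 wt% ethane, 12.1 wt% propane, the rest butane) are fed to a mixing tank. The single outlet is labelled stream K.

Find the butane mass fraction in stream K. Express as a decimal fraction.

0.321

Total flow out = 48.29 + 201.3 = 249.59 tonne/day.
butane in = 48.29×0.317 + 201.3×0.322 = 80.127 tonne/day.
butane mass fraction in K = 80.127/249.59 = 0.321.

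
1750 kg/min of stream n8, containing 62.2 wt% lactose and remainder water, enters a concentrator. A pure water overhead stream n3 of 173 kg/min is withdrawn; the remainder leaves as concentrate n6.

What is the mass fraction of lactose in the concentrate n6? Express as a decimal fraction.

0.690

lactose is not removed: 1750×0.622 = 1088.5 kg/min of lactose enters n6.
Concentrate = 1750 − 173 = 1577 kg/min.
Mass fraction = 1088.5/1577 = 0.690.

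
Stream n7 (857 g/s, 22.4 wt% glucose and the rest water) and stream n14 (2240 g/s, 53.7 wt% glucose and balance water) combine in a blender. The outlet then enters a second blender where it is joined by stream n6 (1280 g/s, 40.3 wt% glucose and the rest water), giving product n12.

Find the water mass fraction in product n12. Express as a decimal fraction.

0.563

Overall, product flow = 4377 g/s.
water in = 857×0.776 + 2240×0.463 + 1280×0.597 = 2466.3 g/s.
water fraction in n12 = 0.563.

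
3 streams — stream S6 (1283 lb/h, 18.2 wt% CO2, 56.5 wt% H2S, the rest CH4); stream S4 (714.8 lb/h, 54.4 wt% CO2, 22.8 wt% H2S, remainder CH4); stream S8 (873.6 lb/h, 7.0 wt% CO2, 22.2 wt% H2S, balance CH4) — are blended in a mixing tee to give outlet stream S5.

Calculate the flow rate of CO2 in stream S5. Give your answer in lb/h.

683.5 lb/h

CO2 out = CO2 in = 1283×0.182 + 714.8×0.544 + 873.6×0.070 = 683.51 lb/h.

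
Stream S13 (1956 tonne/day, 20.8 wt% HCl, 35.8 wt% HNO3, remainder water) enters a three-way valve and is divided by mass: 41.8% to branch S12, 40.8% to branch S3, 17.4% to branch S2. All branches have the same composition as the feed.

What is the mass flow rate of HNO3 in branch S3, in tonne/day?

285.7 tonne/day

Branch S3 total = 0.408×1956 = 798.05 tonne/day.
HNO3 in S3 = 0.358×798.05 = 285.7 tonne/day.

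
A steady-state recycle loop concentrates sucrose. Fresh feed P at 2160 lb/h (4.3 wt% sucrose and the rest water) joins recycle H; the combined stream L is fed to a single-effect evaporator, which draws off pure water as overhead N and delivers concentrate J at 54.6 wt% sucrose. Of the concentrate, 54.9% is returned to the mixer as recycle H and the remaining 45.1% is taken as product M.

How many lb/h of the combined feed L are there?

Overall sucrose balance (none leaves overhead): sucrose in fresh feed = sucrose in product, i.e. 2160×0.043 = (1−0.549)·J·0.546.
J = 92.88/(0.546×0.451) = 377.18 lb/h.
Recycle H = 0.549×377.18 = 207.07 lb/h.
Combined feed L = 2160 + 207.07 = 2367.1 lb/h.

2367 lb/h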